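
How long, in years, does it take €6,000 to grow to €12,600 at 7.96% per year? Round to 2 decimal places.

9.69 years

(1+i)^n = 12600/6000 = 2.10000, so n = ln 2.10000 / ln 1.0796 = 9.6871 years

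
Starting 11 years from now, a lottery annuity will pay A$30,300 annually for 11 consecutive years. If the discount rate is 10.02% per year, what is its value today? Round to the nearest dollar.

Value one period before first payment (t=10): 30300 × [1 − (1+0.1002)^(−11)] / 0.1002 = 30300 × 6.489085 = 196,619.2777
Discount back 10 years: 196,619.2777 × (1+0.1002)^(−10) = 196,619.2777 × 0.384843 = 75,667.5531

A$75,668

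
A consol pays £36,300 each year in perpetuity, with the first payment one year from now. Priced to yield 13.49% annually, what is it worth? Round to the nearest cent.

PV = PMT / i = 36300 / 0.1349 = 269,088.2135

£269,088.21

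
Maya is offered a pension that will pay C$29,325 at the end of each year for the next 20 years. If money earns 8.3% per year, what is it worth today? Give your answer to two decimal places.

Annuity factor a(20|0.083) = 9.602777; PV = 29325 × 9.602777 = 281,601.4246

C$281,601.42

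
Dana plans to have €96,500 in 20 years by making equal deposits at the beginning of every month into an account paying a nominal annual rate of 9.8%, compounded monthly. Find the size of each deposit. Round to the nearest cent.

i = 0.098/12 = 0.00816667 per month; n = 20·12 = 240.
PMT = 96500 / ( [(1+0.00816667)^240 − 1] / 0.00816667 × (1+i) ) = 96500 / 746.007191 = 129.3553

€129.36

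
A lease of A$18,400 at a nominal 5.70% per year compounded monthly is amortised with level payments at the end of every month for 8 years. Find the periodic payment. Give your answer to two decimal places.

A$239.12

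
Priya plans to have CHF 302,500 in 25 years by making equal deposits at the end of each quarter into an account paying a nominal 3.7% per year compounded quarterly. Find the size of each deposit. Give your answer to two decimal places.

Periodic rate i = 0.037/4 = 0.00925; n = 25 × 4 = 100 periods.
PMT = 302500 / ( [(1+0.00925)^100 − 1] / 0.00925 ) = 302500 / 163.369538 = 1,851.6304

CHF 1,851.63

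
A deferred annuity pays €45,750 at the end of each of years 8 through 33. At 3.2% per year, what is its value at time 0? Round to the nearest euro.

€641,184

Value one period before first payment (t=7): 45750 × [1 − (1+0.032)^(−26)] / 0.032 = 45750 × 17.472263 = 799,356.0297
PV₀ = 799,356.0297 / (1+0.032)^7 = 799,356.0297 / 1.246688 = 641,183.5537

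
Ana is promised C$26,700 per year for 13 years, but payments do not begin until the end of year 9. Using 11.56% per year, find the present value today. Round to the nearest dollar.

C$73,048

PV at t=8 (ordinary 13-year annuity): 26700 × a(13|0.1156) = 26700 × 6.563956 = 175,257.6143
Discount back 8 years: 175,257.6143 × (1+0.1156)^(−8) = 175,257.6143 × 0.416804 = 73,048.0876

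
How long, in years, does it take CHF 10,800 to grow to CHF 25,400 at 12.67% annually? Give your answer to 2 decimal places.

7.17 years

n = ln(25400/10800) / ln(1+0.1267) = ln(2.35185) / 0.119293 = 7.1689 years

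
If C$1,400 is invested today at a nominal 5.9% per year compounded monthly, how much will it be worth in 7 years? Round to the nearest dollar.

i = 0.059/12 = 0.00491667 per month; n = 7·12 = 84.
1,400 × (1+0.00491667)^84 = 1,400 × 1.509816 = 2,113.7429

C$2,114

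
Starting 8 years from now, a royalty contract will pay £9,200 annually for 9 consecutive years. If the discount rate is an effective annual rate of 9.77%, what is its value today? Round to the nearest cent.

PV at t=7 (ordinary 9-year annuity): 9200 × a(9|0.0977) = 9200 × 5.812053 = 53,470.8856
PV₀ = 53,470.8856 / (1+0.0977)^7 = 53,470.8856 / 1.920373 = 27,844.0066

£27,844.01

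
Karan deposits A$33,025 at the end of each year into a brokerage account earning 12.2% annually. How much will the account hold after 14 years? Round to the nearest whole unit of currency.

FV = 33025 × [(1+0.122)^14 − 1] / 0.122 = 33025 × 32.874741 = 1,085,688.3229

A$1,085,688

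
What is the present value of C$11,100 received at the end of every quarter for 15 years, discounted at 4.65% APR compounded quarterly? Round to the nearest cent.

C$477,576.76

Periodic rate i = 0.0465/4 = 0.011625; n = 15 × 4 = 60 periods.
PV = PMT · [1 − (1+i)^(−n)] / i = 11100 · 43.024933 = 477,576.7577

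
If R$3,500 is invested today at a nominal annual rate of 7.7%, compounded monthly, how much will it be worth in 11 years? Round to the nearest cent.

With 12 periods per year: i = 0.00641667, n = 132.
FV = PV·(1+i)^n = 3,500 × 2.326335 = 8,142.1728

R$8,142.17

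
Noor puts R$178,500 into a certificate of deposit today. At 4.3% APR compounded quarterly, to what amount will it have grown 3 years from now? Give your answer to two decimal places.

i = 0.043/4 = 0.01075 per quarter; n = 3·4 = 12.
178,500 × (1+0.01075)^12 = 178,500 × 1.136907 = 202,937.9274

R$202,937.93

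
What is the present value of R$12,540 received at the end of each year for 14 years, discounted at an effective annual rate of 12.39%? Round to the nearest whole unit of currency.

PV = PMT · [1 − (1+i)^(−n)] / i = 12540 · 6.497979 = 81,484.6626

R$81,485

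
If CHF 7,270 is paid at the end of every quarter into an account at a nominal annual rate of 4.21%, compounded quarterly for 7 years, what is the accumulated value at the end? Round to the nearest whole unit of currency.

Periodic rate i = 0.0421/4 = 0.010525; n = 7 × 4 = 28 periods.
Accumulation factor s(28|0.010525) = 32.366479; FV = 7270 × 32.366479 = 235,304.3049

CHF 235,304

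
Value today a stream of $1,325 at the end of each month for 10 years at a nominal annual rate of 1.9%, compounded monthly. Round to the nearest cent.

$144,703.89

With 12 periods per year: i = 0.00158333, n = 120.
Annuity factor a(120|0.00158333) = 109.210484; PV = 1325 × 109.210484 = 144,703.8911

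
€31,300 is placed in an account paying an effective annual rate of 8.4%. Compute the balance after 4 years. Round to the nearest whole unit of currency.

€43,218

31,300 × (1+0.084)^4 = 31,300 × 1.380757 = 43,217.6817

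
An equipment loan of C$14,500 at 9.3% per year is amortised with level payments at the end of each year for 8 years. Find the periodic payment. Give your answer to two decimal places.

Annuity-PV factor = 5.473638; PMT = 14500 / 5.473638 = 2,649.0606

C$2,649.06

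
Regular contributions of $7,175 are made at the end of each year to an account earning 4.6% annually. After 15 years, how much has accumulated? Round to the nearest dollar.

$150,246

FV = 7175 × [(1+0.046)^15 − 1] / 0.046 = 7175 × 20.940184 = 150,245.8213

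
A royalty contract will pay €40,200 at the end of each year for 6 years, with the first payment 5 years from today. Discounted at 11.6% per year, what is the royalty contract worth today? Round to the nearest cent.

Value one period before first payment (t=4): 40200 × [1 − (1+0.116)^(−6)] / 0.116 = 40200 × 4.158409 = 167,168.0577
Discount back 4 years: 167,168.0577 × (1+0.116)^(−4) = 167,168.0577 × 0.644679 = 107,769.6614

€107,769.66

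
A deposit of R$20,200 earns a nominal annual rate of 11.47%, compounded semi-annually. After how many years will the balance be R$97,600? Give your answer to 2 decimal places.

14.12 years

Periodic rate i = 0.1147/2 = 0.05735.
(1+i)^n = 97600/20200 = 4.83168, so n = ln 4.83168 / ln 1.05735 = 28.2466 half-years
= 28.2466/2 years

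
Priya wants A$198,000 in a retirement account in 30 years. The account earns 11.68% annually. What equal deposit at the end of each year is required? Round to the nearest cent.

FV-annuity factor = 226.845325; PMT = 198000 / 226.845325 = 872.8414

A$872.84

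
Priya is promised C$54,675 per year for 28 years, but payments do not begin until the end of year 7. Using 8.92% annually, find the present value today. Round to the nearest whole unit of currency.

PV at t=6 (ordinary 28-year annuity): 54675 × a(28|0.0892) = 54675 × 10.186004 = 556,919.7722
PV₀ = 556,919.7722 / (1+0.0892)^6 = 556,919.7722 / 1.669728 = 333,539.1678

C$333,539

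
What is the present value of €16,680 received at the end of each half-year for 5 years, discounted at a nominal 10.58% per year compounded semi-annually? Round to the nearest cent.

€127,003.76

With 2 periods per year: i = 0.0529, n = 10.
PV = 16680 × [1 − (1+0.0529)^(−10)] / 0.0529 = 16680 × 7.614134 = 127,003.7590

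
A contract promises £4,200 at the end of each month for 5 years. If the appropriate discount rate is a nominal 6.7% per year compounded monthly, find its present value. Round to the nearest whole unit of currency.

i = 0.067/12 = 0.00558333 per month; n = 5·12 = 60.
Annuity factor a(60|0.00558333) = 50.864793; PV = 4200 × 50.864793 = 213,632.1294

£213,632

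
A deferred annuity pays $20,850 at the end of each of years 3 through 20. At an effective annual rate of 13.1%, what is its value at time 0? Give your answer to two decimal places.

PV at t=2 (ordinary 18-year annuity): 20850 × a(18|0.131) = 20850 × 6.801054 = 141,801.9780
Discount back 2 years: 141,801.9780 × (1+0.131)^(−2) = 141,801.9780 × 0.781762 = 110,855.4576

$110,855.46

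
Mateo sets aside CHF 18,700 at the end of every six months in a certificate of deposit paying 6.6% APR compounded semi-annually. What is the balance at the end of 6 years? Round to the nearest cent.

With 2 periods per year: i = 0.033, n = 12.
FV = PMT · [(1+i)^n − 1] / i = 18700 · 14.436345 = 269,959.6565

CHF 269,959.66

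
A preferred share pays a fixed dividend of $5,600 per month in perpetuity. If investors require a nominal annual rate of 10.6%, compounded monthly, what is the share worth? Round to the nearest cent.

$633,962.26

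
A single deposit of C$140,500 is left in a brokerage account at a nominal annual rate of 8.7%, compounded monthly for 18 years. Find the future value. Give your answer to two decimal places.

Periodic rate i = 0.087/12 = 0.00725; n = 18 × 12 = 216 periods.
FV = PV·(1+i)^n = 140,500 × 4.760490 = 668,848.8016

C$668,848.80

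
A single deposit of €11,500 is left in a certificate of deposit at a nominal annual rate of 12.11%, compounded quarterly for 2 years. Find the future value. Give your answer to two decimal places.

€14,599.00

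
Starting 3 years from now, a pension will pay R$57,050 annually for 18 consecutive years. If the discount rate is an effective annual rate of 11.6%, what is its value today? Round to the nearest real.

Value one period before first payment (t=2): 57050 × [1 − (1+0.116)^(−18)] / 0.116 = 57050 × 7.425088 = 423,601.2703
Discount back 2 years: 423,601.2703 × (1+0.116)^(−2) = 423,601.2703 × 0.802919 = 340,117.4111

R$340,117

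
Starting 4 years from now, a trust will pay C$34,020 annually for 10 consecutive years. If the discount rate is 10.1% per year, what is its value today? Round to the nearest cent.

C$155,955.33

PV at t=3 (ordinary 10-year annuity): 34020 × a(10|0.101) = 34020 × 6.118259 = 208,143.1811
PV₀ = 208,143.1811 / (1+0.101)^3 = 208,143.1811 / 1.334633 = 155,955.3331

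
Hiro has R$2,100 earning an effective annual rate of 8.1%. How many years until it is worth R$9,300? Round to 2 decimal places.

(1+i)^n = 9300/2100 = 4.42857, so n = ln 4.42857 / ln 1.081 = 19.1057 years

19.11 years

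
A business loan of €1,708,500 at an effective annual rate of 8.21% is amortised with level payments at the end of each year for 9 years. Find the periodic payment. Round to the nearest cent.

Annuity-PV factor = 6.192703; PMT = 1.7085e+06 / 6.192703 = 275,889.2389

€275,889.24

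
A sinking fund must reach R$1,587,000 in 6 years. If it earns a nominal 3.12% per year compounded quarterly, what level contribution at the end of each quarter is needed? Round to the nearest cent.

R$60,385.50

Periodic rate i = 0.0312/4 = 0.0078; n = 6 × 4 = 24 periods.
PMT = 1.587e+06 / ( [(1+0.0078)^24 − 1] / 0.0078 ) = 1.587e+06 / 26.281144 = 60,385.4991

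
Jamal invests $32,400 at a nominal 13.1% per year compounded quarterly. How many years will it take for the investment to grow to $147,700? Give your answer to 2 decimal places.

11.77 years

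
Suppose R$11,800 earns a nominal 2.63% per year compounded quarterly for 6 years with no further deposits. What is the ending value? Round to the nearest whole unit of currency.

R$13,810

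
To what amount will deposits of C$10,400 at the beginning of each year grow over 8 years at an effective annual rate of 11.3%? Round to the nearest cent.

C$138,783.53

FV = 10400 × [(1+0.113)^8 − 1] / 0.113 × (1+i) = 10400 × 13.344570 = 138,783.5252
(annuity-due: payments at period start, so ×(1+i).)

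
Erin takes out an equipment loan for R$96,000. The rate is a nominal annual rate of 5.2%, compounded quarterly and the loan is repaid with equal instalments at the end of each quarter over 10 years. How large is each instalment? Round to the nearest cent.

R$3,093.06

Periodic rate i = 0.052/4 = 0.013; n = 10 × 4 = 40 periods.
Annuity-PV factor = 31.037221; PMT = 96000 / 31.037221 = 3,093.0604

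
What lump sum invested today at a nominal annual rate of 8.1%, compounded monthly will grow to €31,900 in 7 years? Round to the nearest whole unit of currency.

€18,129

i = 0.081/12 = 0.00675 per month; n = 7·12 = 84.
PV = 31,900 / (1 + 0.00675)^84 = 31,900 / 1.759615 = 18,128.9674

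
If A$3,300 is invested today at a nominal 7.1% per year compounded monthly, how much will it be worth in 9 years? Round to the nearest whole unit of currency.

A$6,240

With 12 periods per year: i = 0.00591667, n = 108.
FV = 3,300 × (1 + 0.00591667)^108 = 6,240.3703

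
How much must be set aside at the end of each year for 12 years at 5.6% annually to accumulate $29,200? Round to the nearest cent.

FV-annuity factor = 16.481173; PMT = 29200 / 16.481173 = 1,771.7186

$1,771.72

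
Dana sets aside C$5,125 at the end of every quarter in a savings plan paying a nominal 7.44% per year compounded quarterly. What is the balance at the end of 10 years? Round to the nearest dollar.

With 4 periods per year: i = 0.0186, n = 40.
FV = PMT · [(1+i)^n − 1] / i = 5125 · 58.602303 = 300,336.8005

C$300,337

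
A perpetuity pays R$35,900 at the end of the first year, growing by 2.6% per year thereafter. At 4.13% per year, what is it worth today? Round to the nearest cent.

R$2,346,405.23

PV = D₁/(r − g) = 35900/(0.0413 − 0.026) = 2,346,405.2288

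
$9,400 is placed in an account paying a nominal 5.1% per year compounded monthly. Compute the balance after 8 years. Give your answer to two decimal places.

$14,123.57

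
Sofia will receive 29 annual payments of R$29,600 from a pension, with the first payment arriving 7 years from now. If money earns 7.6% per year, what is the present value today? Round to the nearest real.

R$220,965

PV at t=6 (ordinary 29-year annuity): 29600 × a(29|0.076) = 29600 × 11.585250 = 342,923.4093
Discount back 6 years: 342,923.4093 × (1+0.076)^(−6) = 342,923.4093 × 0.644357 = 220,965.0082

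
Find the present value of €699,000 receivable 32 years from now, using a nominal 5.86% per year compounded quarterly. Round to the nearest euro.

€108,642

i = 0.0586/4 = 0.01465 per quarter; n = 32·4 = 128.
PV = 699,000 / (1 + 0.01465)^128 = 699,000 / 6.434003 = 108,641.5451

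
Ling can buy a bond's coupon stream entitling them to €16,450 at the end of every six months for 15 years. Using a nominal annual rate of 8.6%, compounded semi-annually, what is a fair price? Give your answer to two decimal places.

Periodic rate i = 0.086/2 = 0.043; n = 15 × 2 = 30 periods.
Annuity factor a(30|0.043) = 16.679201; PV = 16450 × 16.679201 = 274,372.8544

€274,372.85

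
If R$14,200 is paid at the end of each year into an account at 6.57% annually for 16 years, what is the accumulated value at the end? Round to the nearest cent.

R$382,115.67

FV = 14200 × [(1+0.0657)^16 − 1] / 0.0657 = 14200 × 26.909554 = 382,115.6721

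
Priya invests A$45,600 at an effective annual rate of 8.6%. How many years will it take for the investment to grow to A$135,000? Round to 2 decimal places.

(1+i)^n = 135000/45600 = 2.96053, so n = ln 2.96053 / ln 1.086 = 13.1558 years

13.16 years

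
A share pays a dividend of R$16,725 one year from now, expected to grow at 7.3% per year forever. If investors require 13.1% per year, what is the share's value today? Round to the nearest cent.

R$288,362.07

PV = PMT / (i − g) = 16725 / (0.131 − 0.073) = 16725 / 0.058000 = 288,362.0690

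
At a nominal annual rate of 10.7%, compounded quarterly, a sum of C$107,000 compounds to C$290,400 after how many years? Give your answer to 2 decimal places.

9.46 years

Periodic rate i = 0.107/4 = 0.02675.
n = ln(290400/107000) / ln(1+0.02675) = ln(2.71402) / 0.026398 = 37.8215 quarters
= 37.8215/4 years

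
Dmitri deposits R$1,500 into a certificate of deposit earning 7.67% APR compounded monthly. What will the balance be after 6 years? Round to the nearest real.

R$2,373

i = 0.0767/12 = 0.00639167 per month; n = 6·12 = 72.
FV = PV·(1+i)^n = 1,500 × 1.582072 = 2,373.1083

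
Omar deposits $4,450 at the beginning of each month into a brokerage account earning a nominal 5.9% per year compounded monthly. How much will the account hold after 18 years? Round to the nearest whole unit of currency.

i = 0.059/12 = 0.00491667 per month; n = 18·12 = 216.
FV = 4450 × [(1+0.00491667)^216 − 1] / 0.00491667 × (1+i) = 4450 × 385.199875 = 1,714,139.4428
(Beginning-of-period payments → annuity-due factor ×(1+i).)

$1,714,139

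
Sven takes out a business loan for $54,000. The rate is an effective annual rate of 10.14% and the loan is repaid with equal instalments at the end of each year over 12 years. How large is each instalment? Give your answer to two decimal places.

$7,979.65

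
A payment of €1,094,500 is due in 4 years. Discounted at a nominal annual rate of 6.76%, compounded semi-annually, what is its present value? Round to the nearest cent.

€838,925.79

With 2 periods per year: i = 0.0338, n = 8.
PV = FV·(1+i)^(−n) = 1,094,500 × 0.766492 = 838,925.7856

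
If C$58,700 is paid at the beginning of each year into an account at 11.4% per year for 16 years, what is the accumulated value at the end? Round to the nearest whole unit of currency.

C$2,653,258

FV = 58700 × [(1+0.114)^16 − 1] / 0.114 × (1+i) = 58700 × 45.200305 = 2,653,257.9028
(annuity-due: payments at period start, so ×(1+i).)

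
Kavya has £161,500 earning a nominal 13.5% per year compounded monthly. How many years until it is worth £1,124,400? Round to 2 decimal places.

14.45 years

Periodic rate i = 0.135/12 = 0.01125.
n = ln(1.1244e+06/161500) / ln(1+0.01125) = ln(6.96223) / 0.011187 = 173.4573 months
= 173.4573/12 years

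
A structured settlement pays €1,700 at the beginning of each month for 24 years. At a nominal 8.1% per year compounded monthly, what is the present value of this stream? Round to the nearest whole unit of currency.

i = 0.081/12 = 0.00675 per month; n = 24·12 = 288.
PV = PMT · [1 − (1+i)^(−n)] / i × (1+i) = 1700 · 127.660641 = 217,023.0891
(annuity-due: payments at period start, so ×(1+i).)

€217,023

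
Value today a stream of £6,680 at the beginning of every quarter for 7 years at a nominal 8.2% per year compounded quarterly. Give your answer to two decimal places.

£144,137.80

Periodic rate i = 0.082/4 = 0.0205; n = 7 × 4 = 28 periods.
Annuity factor a(28|0.0205) × (1+i) = 21.577515; PV = 6680 × 21.577515 = 144,137.7976
(Beginning-of-period payments → annuity-due factor ×(1+i).)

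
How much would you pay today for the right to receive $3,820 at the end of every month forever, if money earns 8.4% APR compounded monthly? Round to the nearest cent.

$545,714.29

Periodic rate i = 0.084/12 = 0.007.
PV = C/r = 3820/0.007 = 545,714.2857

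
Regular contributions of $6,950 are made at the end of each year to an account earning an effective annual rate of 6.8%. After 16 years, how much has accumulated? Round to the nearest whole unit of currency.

FV = 6950 × [(1+0.068)^16 − 1] / 0.068 = 6950 × 27.427966 = 190,624.3654

$190,624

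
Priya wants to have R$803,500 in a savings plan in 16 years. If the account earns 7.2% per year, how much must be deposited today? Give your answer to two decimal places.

Discount factor = (1+0.072)^(−16) = 0.328763; PV = 803,500 × 0.328763 = 264,161.3743

R$264,161.37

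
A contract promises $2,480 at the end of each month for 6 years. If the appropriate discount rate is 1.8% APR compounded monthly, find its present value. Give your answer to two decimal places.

Periodic rate i = 0.018/12 = 0.0015; n = 6 × 12 = 72 periods.
PV = 2480 × [1 − (1+0.0015)^(−72)] / 0.0015 = 2480 × 68.199844 = 169,135.6122

$169,135.61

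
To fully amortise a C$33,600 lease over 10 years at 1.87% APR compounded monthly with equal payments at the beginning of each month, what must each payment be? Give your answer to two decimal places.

With 12 periods per year: i = 0.00155833, n = 120.
Annuity-PV factor × (1+i) = 109.540827; PMT = 33600 / 109.540827 = 306.7349

C$306.73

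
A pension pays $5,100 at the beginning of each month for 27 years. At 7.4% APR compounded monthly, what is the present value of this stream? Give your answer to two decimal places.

$718,590.98

Periodic rate i = 0.074/12 = 0.00616667; n = 27 × 12 = 324 periods.
PV = 5100 × [1 − (1+0.00616667)^(−324)] / 0.00616667 × (1+i) = 5100 × 140.900192 = 718,590.9784
(annuity-due: payments at period start, so ×(1+i).)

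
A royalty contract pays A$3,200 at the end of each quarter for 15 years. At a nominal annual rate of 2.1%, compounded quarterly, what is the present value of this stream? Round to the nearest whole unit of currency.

A$164,333

Periodic rate i = 0.021/4 = 0.00525; n = 15 × 4 = 60 periods.
Annuity factor a(60|0.00525) = 51.354198; PV = 3200 × 51.354198 = 164,333.4324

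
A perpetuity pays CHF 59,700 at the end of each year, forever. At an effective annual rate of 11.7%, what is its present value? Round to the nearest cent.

CHF 510,256.41

PV = C/r = 59700/0.117 = 510,256.4103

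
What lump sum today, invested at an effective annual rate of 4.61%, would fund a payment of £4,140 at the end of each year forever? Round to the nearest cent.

PV = C/r = 4140/0.0461 = 89,804.7722

£89,804.77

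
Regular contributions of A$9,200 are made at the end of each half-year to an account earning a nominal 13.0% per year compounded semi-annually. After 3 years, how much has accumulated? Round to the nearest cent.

Periodic rate i = 0.13/2 = 0.065; n = 3 × 2 = 6 periods.
Accumulation factor s(6|0.065) = 7.063728; FV = 9200 × 7.063728 = 64,986.2943

A$64,986.29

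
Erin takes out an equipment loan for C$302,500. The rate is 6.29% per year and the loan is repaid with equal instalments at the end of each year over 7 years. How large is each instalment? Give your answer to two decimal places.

PMT = 302500 / ( [1 − (1+0.0629)^(−7)] / 0.0629 ) = 302500 / 5.525296 = 54,748.1989

C$54,748.20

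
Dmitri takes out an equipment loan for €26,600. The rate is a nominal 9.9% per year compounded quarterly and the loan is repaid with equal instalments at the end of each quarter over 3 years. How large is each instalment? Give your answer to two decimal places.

€2,589.23

With 4 periods per year: i = 0.02475, n = 12.
PMT = 26600 / ( [1 − (1+0.02475)^(−12)] / 0.02475 ) = 26600 / 10.273309 = 2,589.2339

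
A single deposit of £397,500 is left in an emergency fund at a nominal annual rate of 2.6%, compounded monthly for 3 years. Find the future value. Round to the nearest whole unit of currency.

£429,710

i = 0.026/12 = 0.00216667 per month; n = 3·12 = 36.
397,500 × (1+0.00216667)^36 = 397,500 × 1.081031 = 429,709.9972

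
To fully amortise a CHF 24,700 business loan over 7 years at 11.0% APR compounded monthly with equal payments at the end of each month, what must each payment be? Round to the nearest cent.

Periodic rate i = 0.11/12 = 0.00916667; n = 7 × 12 = 84 periods.
PMT = 24700 / ( [1 − (1+0.00916667)^(−84)] / 0.00916667 ) = 24700 / 58.402903 = 422.9242

CHF 422.92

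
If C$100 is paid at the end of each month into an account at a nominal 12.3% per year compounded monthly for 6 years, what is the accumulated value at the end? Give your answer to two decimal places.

Periodic rate i = 0.123/12 = 0.01025; n = 6 × 12 = 72 periods.
FV = 100 × [(1+0.01025)^72 − 1] / 0.01025 = 100 × 105.746801 = 10,574.6801

C$10,574.68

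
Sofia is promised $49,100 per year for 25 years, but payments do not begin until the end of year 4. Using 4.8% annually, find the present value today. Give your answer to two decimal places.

$613,454.40

Value one period before first payment (t=3): 49100 × [1 − (1+0.048)^(−25)] / 0.048 = 49100 × 14.380853 = 706,099.8773
Discount back 3 years: 706,099.8773 × (1+0.048)^(−3) = 706,099.8773 × 0.868793 = 613,454.4032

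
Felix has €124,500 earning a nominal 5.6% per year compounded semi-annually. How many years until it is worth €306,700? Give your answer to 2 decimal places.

Periodic rate i = 0.056/2 = 0.028.
n = ln(306700/124500) / ln(1+0.028) = ln(2.46345) / 0.027615 = 32.6474 half-years
= 32.6474/2 years

16.32 years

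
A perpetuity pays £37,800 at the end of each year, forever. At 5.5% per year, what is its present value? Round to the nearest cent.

PV = PMT / i = 37800 / 0.055 = 687,272.7273

£687,272.73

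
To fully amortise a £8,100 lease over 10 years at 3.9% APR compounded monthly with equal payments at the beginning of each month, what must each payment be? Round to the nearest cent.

£81.36

With 12 periods per year: i = 0.00325, n = 120.
PMT = 8100 / ( [1 − (1+0.00325)^(−120)] / 0.00325 × (1+i) ) = 8100 / 99.557848 = 81.3597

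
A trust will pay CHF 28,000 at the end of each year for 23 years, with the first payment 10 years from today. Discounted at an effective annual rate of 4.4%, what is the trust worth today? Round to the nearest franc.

CHF 271,486

Value one period before first payment (t=9): 28000 × [1 − (1+0.044)^(−23)] / 0.044 = 28000 × 14.285457 = 399,992.8035
PV₀ = 399,992.8035 / (1+0.044)^9 = 399,992.8035 / 1.473345 = 271,486.1569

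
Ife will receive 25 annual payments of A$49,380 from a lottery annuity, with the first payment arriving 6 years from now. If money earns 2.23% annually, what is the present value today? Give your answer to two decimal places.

Value one period before first payment (t=5): 49380 × [1 − (1+0.0223)^(−25)] / 0.0223 = 49380 × 19.006404 = 938,536.2483
PV₀ = 938,536.2483 / (1+0.0223)^5 = 938,536.2483 / 1.116585 = 840,541.6664

A$840,541.67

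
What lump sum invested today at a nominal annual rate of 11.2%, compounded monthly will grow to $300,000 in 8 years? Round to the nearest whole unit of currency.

$122,970

Periodic rate i = 0.112/12 = 0.00933333; n = 8 × 12 = 96 periods.
Discount factor = (1+0.00933333)^(−96) = 0.409899; PV = 300,000 × 0.409899 = 122,969.6985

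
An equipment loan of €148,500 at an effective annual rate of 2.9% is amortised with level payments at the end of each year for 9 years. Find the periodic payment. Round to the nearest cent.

€18,983.59

PMT = 148500 / ( [1 − (1+0.029)^(−9)] / 0.029 ) = 148500 / 7.822545 = 18,983.5923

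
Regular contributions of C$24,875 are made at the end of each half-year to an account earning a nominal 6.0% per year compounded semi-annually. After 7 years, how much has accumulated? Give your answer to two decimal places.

With 2 periods per year: i = 0.03, n = 14.
FV = 24875 × [(1+0.03)^14 − 1] / 0.03 = 24875 × 17.086324 = 425,022.3135

C$425,022.31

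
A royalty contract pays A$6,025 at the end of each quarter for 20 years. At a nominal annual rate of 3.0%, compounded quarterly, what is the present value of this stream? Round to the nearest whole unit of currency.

Periodic rate i = 0.03/4 = 0.0075; n = 20 × 4 = 80 periods.
PV = 6025 × [1 − (1+0.0075)^(−80)] / 0.0075 = 6025 × 59.994440 = 361,466.5017

A$361,467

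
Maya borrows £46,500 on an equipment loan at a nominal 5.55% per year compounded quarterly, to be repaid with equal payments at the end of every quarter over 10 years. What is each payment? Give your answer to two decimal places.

i = 0.0555/4 = 0.013875 per quarter; n = 10·4 = 40.
Annuity-PV factor = 30.539347; PMT = 46500 / 30.539347 = 1,522.6259

£1,522.63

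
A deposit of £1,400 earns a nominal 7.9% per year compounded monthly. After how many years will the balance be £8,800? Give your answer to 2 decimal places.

Periodic rate i = 0.079/12 = 0.00658333.
(1+i)^n = 8800/1400 = 6.28571, so n = ln 6.28571 / ln 1.00658 = 280.1505 months
= 280.1505/12 years

23.35 years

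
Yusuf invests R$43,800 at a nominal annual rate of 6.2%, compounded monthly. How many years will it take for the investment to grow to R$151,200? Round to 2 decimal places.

20.03 years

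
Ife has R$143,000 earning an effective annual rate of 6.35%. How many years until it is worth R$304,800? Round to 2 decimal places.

n = ln(304800/143000) / ln(1+0.0635) = ln(2.13147) / 0.061565 = 12.2928 years

12.29 years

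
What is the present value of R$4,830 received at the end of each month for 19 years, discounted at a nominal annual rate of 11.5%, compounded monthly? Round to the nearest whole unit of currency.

With 12 periods per year: i = 0.00958333, n = 228.
PV = 4830 × [1 − (1+0.00958333)^(−228)] / 0.00958333 = 4830 × 92.488279 = 446,718.3890

R$446,718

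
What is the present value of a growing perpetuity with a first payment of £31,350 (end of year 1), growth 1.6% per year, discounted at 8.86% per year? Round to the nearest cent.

PV = D₁/(r − g) = 31350/(0.0886 − 0.016) = 431,818.1818

£431,818.18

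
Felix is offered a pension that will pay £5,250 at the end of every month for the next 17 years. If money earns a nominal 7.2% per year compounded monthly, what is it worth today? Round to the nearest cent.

£616,762.10

Periodic rate i = 0.072/12 = 0.006; n = 17 × 12 = 204 periods.
PV = PMT · [1 − (1+i)^(−n)] / i = 5250 · 117.478495 = 616,762.0971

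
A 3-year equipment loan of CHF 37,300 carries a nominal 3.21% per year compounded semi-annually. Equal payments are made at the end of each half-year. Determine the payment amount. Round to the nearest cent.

CHF 6,570.52

i = 0.0321/2 = 0.01605 per half-year; n = 3·2 = 6.
PMT = 37300 / ( [1 − (1+0.01605)^(−6)] / 0.01605 ) = 37300 / 5.676871 = 6,570.5209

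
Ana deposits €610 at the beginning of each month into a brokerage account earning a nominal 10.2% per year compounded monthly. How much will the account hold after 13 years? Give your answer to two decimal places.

i = 0.102/12 = 0.0085 per month; n = 13·12 = 156.
FV = PMT · [(1+i)^n − 1] / i × (1+i) = 610 · 325.674897 = 198,661.6874
(Beginning-of-period payments → annuity-due factor ×(1+i).)

€198,661.69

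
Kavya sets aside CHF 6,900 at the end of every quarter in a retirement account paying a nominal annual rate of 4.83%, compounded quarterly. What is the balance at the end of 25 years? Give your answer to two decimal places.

Periodic rate i = 0.0483/4 = 0.012075; n = 25 × 4 = 100 periods.
Accumulation factor s(100|0.012075) = 192.215854; FV = 6900 × 192.215854 = 1,326,289.3896

CHF 1,326,289.39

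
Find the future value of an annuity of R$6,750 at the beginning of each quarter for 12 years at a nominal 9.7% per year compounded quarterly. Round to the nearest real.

R$615,401

With 4 periods per year: i = 0.02425, n = 48.
Accumulation factor s(48|0.02425) × (1+i) = 91.170592; FV = 6750 × 91.170592 = 615,401.4987
(Beginning-of-period payments → annuity-due factor ×(1+i).)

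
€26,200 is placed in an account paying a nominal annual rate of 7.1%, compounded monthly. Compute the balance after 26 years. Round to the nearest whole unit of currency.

€165,062

i = 0.071/12 = 0.00591667 per month; n = 26·12 = 312.
FV = PV·(1+i)^n = 26,200 × 6.300068 = 165,061.7710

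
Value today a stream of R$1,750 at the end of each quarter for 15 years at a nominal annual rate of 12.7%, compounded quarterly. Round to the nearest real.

R$46,669

With 4 periods per year: i = 0.03175, n = 60.
PV = PMT · [1 − (1+i)^(−n)] / i = 1750 · 26.667837 = 46,668.7142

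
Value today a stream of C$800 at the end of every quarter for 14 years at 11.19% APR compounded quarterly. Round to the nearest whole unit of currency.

C$22,497

Periodic rate i = 0.1119/4 = 0.027975; n = 14 × 4 = 56 periods.
PV = 800 × [1 − (1+0.027975)^(−56)] / 0.027975 = 800 × 28.121780 = 22,497.4237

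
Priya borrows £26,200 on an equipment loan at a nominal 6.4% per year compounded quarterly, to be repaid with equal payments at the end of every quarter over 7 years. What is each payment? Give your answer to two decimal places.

£1,168.26

i = 0.064/4 = 0.016 per quarter; n = 7·4 = 28.
PMT = 26200 / ( [1 − (1+0.016)^(−28)] / 0.016 ) = 26200 / 22.426600 = 1,168.2556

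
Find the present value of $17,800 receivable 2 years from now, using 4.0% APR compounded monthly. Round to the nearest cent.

$16,433.66

With 12 periods per year: i = 0.00333333, n = 24.
PV = FV·(1+i)^(−n) = 17,800 × 0.923239 = 16,433.6571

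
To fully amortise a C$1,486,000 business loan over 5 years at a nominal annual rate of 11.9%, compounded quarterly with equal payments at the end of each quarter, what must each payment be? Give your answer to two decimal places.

C$99,651.82

With 4 periods per year: i = 0.02975, n = 20.
PMT = 1.486e+06 / ( [1 − (1+0.02975)^(−20)] / 0.02975 ) = 1.486e+06 / 14.911921 = 99,651.8183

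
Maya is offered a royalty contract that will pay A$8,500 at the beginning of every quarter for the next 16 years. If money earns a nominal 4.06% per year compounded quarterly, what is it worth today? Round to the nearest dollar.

Periodic rate i = 0.0406/4 = 0.01015; n = 16 × 4 = 64 periods.
Annuity factor a(64|0.01015) × (1+i) = 47.375776; PV = 8500 × 47.375776 = 402,694.0939
Payments are at the start of each period, so multiply by (1+i).

A$402,694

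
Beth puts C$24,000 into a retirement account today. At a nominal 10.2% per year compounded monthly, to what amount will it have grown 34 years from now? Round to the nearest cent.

With 12 periods per year: i = 0.0085, n = 408.
FV = 24,000 × (1 + 0.0085)^408 = 758,541.7366

C$758,541.74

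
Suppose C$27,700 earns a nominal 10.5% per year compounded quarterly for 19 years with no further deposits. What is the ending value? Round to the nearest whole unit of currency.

Periodic rate i = 0.105/4 = 0.02625; n = 19 × 4 = 76 periods.
FV = PV·(1+i)^n = 27,700 × 7.165408 = 198,481.8041

C$198,482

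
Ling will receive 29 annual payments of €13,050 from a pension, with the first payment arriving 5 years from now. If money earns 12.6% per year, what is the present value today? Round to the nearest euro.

Value one period before first payment (t=4): 13050 × [1 − (1+0.126)^(−29)] / 0.126 = 13050 × 7.682401 = 100,255.3360
Discount back 4 years: 100,255.3360 × (1+0.126)^(−4) = 100,255.3360 × 0.622080 = 62,366.8680

€62,367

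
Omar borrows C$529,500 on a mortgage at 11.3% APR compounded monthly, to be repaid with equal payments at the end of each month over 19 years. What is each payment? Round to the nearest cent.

C$5,653.29

i = 0.113/12 = 0.00941667 per month; n = 19·12 = 228.
PMT = 529500 / ( [1 − (1+0.00941667)^(−228)] / 0.00941667 ) = 529500 / 93.662258 = 5,653.2910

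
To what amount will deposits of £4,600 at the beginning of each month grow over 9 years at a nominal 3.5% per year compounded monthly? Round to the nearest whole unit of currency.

Periodic rate i = 0.035/12 = 0.00291667; n = 9 × 12 = 108 periods.
FV = 4600 × [(1+0.00291667)^108 − 1] / 0.00291667 × (1+i) = 4600 × 127.100333 = 584,661.5315
(annuity-due: payments at period start, so ×(1+i).)

£584,662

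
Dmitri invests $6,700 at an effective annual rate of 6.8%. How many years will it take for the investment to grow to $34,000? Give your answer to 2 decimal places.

24.69 years

n = ln(34000/6700) / ln(1+0.068) = ln(5.07463) / 0.065788 = 24.6893 years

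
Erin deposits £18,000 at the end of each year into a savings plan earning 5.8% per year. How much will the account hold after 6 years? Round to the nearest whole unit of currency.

FV = 18000 × [(1+0.058)^6 − 1] / 0.058 = 18000 × 6.940275 = 124,924.9542

£124,925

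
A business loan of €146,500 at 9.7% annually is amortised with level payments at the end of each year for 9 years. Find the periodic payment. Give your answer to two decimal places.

Annuity-PV factor = 5.828344; PMT = 146500 / 5.828344 = 25,135.7863

€25,135.79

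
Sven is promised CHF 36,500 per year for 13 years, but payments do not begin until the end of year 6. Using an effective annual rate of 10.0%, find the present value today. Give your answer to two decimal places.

Value one period before first payment (t=5): 36500 × [1 − (1+0.1)^(−13)] / 0.1 = 36500 × 7.103356 = 259,272.5014
Discount back 5 years: 259,272.5014 × (1+0.1)^(−5) = 259,272.5014 × 0.620921 = 160,987.8246

CHF 160,987.82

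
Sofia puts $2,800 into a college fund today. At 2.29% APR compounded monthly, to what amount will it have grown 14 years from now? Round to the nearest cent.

With 12 periods per year: i = 0.00190833, n = 168.
2,800 × (1+0.00190833)^168 = 2,800 × 1.377533 = 3,857.0934

$3,857.09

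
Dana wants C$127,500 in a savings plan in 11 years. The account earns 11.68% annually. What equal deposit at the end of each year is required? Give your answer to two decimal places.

C$6,281.50

FV-annuity factor = 20.297711; PMT = 127500 / 20.297711 = 6,281.4965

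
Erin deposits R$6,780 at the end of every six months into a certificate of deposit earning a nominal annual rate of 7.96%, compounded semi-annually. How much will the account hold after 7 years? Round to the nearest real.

Periodic rate i = 0.0796/2 = 0.0398; n = 7 × 2 = 14 periods.
FV = PMT · [(1+i)^n − 1] / i = 6780 · 18.266836 = 123,849.1468

R$123,849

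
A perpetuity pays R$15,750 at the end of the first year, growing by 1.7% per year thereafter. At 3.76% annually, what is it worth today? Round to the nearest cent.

PV = D₁/(r − g) = 15750/(0.0376 − 0.017) = 764,563.1068

R$764,563.11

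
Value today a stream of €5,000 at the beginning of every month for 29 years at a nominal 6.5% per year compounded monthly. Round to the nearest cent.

€786,449.27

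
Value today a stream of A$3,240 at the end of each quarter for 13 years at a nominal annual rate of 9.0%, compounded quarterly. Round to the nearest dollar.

A$98,724

i = 0.09/4 = 0.0225 per quarter; n = 13·4 = 52.
Annuity factor a(52|0.0225) = 30.470307; PV = 3240 × 30.470307 = 98,723.7943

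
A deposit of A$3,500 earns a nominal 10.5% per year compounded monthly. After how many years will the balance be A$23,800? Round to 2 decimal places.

18.34 years

Periodic rate i = 0.105/12 = 0.00875.
n = ln(23800/3500) / ln(1+0.00875) = ln(6.80000) / 0.008712 = 220.0339 months
= 220.0339/12 years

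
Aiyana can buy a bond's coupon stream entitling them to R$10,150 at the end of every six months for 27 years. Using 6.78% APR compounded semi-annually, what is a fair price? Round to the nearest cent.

R$249,930.51

With 2 periods per year: i = 0.0339, n = 54.
Annuity factor a(54|0.0339) = 24.623696; PV = 10150 × 24.623696 = 249,930.5142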